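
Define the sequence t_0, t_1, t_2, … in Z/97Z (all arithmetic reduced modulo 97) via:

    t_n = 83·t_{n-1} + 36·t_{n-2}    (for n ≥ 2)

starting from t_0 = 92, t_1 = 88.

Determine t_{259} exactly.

89

t_2 = 83·88 + 36·92 = 43
t_3 = 83·43 + 36·88 = 44
t_4 = 83·44 + 36·43 = 59
t_5 = 83·59 + 36·44 = 79
t_6 = 83·79 + 36·59 = 48
t_7 = 83·48 + 36·79 = 38
t_8 = 83·38 + 36·48 = 32
t_9 = 83·32 + 36·38 = 47
t_10 = 83·47 + 36·32 = 9
t_11 = 83·9 + 36·47 = 14
t_12 = 83·14 + 36·9 = 31
t_13 = 83·31 + 36·14 = 70
t_14 = 83·70 + 36·31 = 39
t_15 = 83·39 + 36·70 = 34
t_16 = 83·34 + 36·39 = 55
t_17 = 83·55 + 36·34 = 66
t_18 = 83·66 + 36·55 = 86
t_19 = 83·86 + 36·66 = 8
t_20 = 83·8 + 36·86 = 74
t_21 = 83·74 + 36·8 = 28
t_22 = 83·28 + 36·74 = 41
t_23 = 83·41 + 36·28 = 46
t_24 = 83·46 + 36·41 = 56
t_25 = 83·56 + 36·46 = 96
t_26 = 83·96 + 36·56 = 90
t_27 = 83·90 + 36·96 = 62
t_28 = 83·62 + 36·90 = 44
t_29 = 83·44 + 36·62 = 64
t_30 = 83·64 + 36·44 = 9
t_31 = 83·9 + 36·64 = 44
t_32 = 83·44 + 36·9 = 96
t_33 = 83·96 + 36·44 = 46
t_34 = 83·46 + 36·96 = 96
t_35 = 83·96 + 36·46 = 21
t_36 = 83·21 + 36·96 = 58
t_37 = 83·58 + 36·21 = 41
t_38 = 83·41 + 36·58 = 59
t_39 = 83·59 + 36·41 = 68
t_40 = 83·68 + 36·59 = 8
t_41 = 83·8 + 36·68 = 8
t_42 = 83·8 + 36·8 = 79
t_43 = 83·79 + 36·8 = 55
t_44 = 83·55 + 36·79 = 37
t_45 = 83·37 + 36·55 = 7
t_46 = 83·7 + 36·37 = 70
t_47 = 83·70 + 36·7 = 48
t_48 = 83·48 + 36·70 = 5
t_49 = 83·5 + 36·48 = 9
t_50 = 83·9 + 36·5 = 54
t_51 = 83·54 + 36·9 = 53
t_52 = 83·53 + 36·54 = 38
t_53 = 83·38 + 36·53 = 18
t_54 = 83·18 + 36·38 = 49
t_55 = 83·49 + 36·18 = 59
t_56 = 83·59 + 36·49 = 65
t_57 = 83·65 + 36·59 = 50
t_58 = 83·50 + 36·65 = 88
t_59 = 83·88 + 36·50 = 83
t_60 = 83·83 + 36·88 = 66
t_61 = 83·66 + 36·83 = 27
t_62 = 83·27 + 36·66 = 58
t_63 = 83·58 + 36·27 = 63
t_64 = 83·63 + 36·58 = 42
t_65 = 83·42 + 36·63 = 31
t_66 = 83·31 + 36·42 = 11
t_67 = 83·11 + 36·31 = 89
t_68 = 83·89 + 36·11 = 23
t_69 = 83·23 + 36·89 = 69
t_70 = 83·69 + 36·23 = 56
t_71 = 83·56 + 36·69 = 51
t_72 = 83·51 + 36·56 = 41
t_73 = 83·41 + 36·51 = 1
t_74 = 83·1 + 36·41 = 7
t_75 = 83·7 + 36·1 = 35
t_76 = 83·35 + 36·7 = 53
t_77 = 83·53 + 36·35 = 33
t_78 = 83·33 + 36·53 = 88
t_79 = 83·88 + 36·33 = 53
t_80 = 83·53 + 36·88 = 1
t_81 = 83·1 + 36·53 = 51
t_82 = 83·51 + 36·1 = 1
t_83 = 83·1 + 36·51 = 76
t_84 = 83·76 + 36·1 = 39
t_85 = 83·39 + 36·76 = 56
t_86 = 83·56 + 36·39 = 38
t_87 = 83·38 + 36·56 = 29
t_88 = 83·29 + 36·38 = 89
t_89 = 83·89 + 36·29 = 89
t_90 = 83·89 + 36·89 = 18
t_91 = 83·18 + 36·89 = 42
t_92 = 83·42 + 36·18 = 60
t_93 = 83·60 + 36·42 = 90
t_94 = 83·90 + 36·60 = 27
t_95 = 83·27 + 36·90 = 49
t_96 = 83·49 + 36·27 = 92
t_97 = 83·92 + 36·49 = 88
(t_96, t_97) = (92, 88) = (t_0, t_1), so the sequence has period 96.
259 ≡ 67 (mod 96), hence t_259 = t_67 = 89.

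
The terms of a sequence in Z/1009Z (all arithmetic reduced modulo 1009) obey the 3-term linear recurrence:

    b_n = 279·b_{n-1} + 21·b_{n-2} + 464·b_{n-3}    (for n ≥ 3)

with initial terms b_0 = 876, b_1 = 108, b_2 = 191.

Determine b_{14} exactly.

480

b_3 = 279·191 + 21·108 + 464·876 = 908
b_4 = 279·908 + 21·191 + 464·108 = 719
b_5 = 279·719 + 21·908 + 464·191 = 548
b_6 = 279·548 + 21·719 + 464·908 = 47
b_7 = 279·47 + 21·548 + 464·719 = 42
b_8 = 279·42 + 21·47 + 464·548 = 601
b_9 = 279·601 + 21·42 + 464·47 = 677
b_10 = 279·677 + 21·601 + 464·42 = 21
b_11 = 279·21 + 21·677 + 464·601 = 276
b_12 = 279·276 + 21·21 + 464·677 = 81
b_13 = 279·81 + 21·276 + 464·21 = 806
b_14 = 279·806 + 21·81 + 464·276 = 480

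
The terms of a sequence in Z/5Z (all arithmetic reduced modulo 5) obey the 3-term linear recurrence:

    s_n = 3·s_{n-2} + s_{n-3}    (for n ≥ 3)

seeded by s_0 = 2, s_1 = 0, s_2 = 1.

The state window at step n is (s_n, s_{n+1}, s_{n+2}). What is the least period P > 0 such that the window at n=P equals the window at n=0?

31

n=0: window = (2, 0, 1)
n=1: window = (0, 1, 2)
n=2: window = (1, 2, 3)
n=3: window = (2, 3, 2)
n=4: window = (3, 2, 1)
n=5: window = (2, 1, 4)
n=6: window = (1, 4, 0)
n=7: window = (4, 0, 3)
n=8: window = (0, 3, 4)
n=9: window = (3, 4, 4)
n=10: window = (4, 4, 0)
n=11: window = (4, 0, 1)
n=12: window = (0, 1, 4)
n=13: window = (1, 4, 3)
n=14: window = (4, 3, 3)
n=15: window = (3, 3, 3)
n=16: window = (3, 3, 2)
n=17: window = (3, 2, 2)
n=18: window = (2, 2, 4)
n=19: window = (2, 4, 3)
n=20: window = (4, 3, 4)
n=21: window = (3, 4, 3)
n=22: window = (4, 3, 0)
n=23: window = (3, 0, 3)
n=24: window = (0, 3, 3)
n=25: window = (3, 3, 4)
n=26: window = (3, 4, 2)
n=27: window = (4, 2, 0)
n=28: window = (2, 0, 0)
n=29: window = (0, 0, 2)
n=30: window = (0, 2, 0)
n=31: window = (2, 0, 1)
window at n=31 equals window at n=0 → period = 31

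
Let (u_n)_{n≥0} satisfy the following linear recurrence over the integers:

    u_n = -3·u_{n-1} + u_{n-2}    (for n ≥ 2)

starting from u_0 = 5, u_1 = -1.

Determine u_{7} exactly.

-2989

u_2 = -3·-1 + 1·5 = 8
u_3 = -3·8 + 1·-1 = -25
u_4 = -3·-25 + 1·8 = 83
u_5 = -3·83 + 1·-25 = -274
u_6 = -3·-274 + 1·83 = 905
u_7 = -3·905 + 1·-274 = -2989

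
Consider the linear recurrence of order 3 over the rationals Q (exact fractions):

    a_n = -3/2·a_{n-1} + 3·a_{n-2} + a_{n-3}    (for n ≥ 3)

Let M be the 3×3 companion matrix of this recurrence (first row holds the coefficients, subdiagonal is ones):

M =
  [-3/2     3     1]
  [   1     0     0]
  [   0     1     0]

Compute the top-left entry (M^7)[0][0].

(M^7)[0][0] is the top entry after applying M 7 times to the unit state (1, 0, 0). Equivalently it is h_{9} for the auxiliary sequence (h_n) obeying the same recurrence with h_2 = 1 and h_i = 0 for 0 ≤ i < 2:
h_3 = -3/2·1 + 3·0 + 1·0 = -3/2
h_4 = -3/2·-3/2 + 3·1 + 1·0 = 21/4
h_5 = -3/2·21/4 + 3·-3/2 + 1·1 = -91/8
h_6 = -3/2·-91/8 + 3·21/4 + 1·-3/2 = 501/16
h_7 = -3/2·501/16 + 3·-91/8 + 1·21/4 = -2427/32
h_8 = -3/2·-2427/32 + 3·501/16 + 1·-91/8 = 12565/64
h_9 = -3/2·12565/64 + 3·-2427/32 + 1·501/16 = -62811/128

-62811/128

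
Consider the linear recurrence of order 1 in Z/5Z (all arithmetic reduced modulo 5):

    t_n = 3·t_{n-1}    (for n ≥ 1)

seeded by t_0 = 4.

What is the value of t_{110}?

t_1 = 3·4 = 2
t_2 = 3·2 = 1
t_3 = 3·1 = 3
t_4 = 3·3 = 4
(t_4) = (4) = (t_0), so the sequence has period 4.
110 ≡ 2 (mod 4), hence t_110 = t_2 = 1.

1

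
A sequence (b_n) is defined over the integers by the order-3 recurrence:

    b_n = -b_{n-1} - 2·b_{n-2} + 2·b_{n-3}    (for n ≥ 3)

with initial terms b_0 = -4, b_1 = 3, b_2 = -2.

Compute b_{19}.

65514

b_3 = -1·-2 + -2·3 + 2·-4 = -12
b_4 = -1·-12 + -2·-2 + 2·3 = 22
b_5 = -1·22 + -2·-12 + 2·-2 = -2
b_6 = -1·-2 + -2·22 + 2·-12 = -66
b_7 = -1·-66 + -2·-2 + 2·22 = 114
b_8 = -1·114 + -2·-66 + 2·-2 = 14
b_9 = -1·14 + -2·114 + 2·-66 = -374
b_10 = -1·-374 + -2·14 + 2·114 = 574
b_11 = -1·574 + -2·-374 + 2·14 = 202
b_12 = -1·202 + -2·574 + 2·-374 = -2098
b_13 = -1·-2098 + -2·202 + 2·574 = 2842
b_14 = -1·2842 + -2·-2098 + 2·202 = 1758
b_15 = -1·1758 + -2·2842 + 2·-2098 = -11638
b_16 = -1·-11638 + -2·1758 + 2·2842 = 13806
b_17 = -1·13806 + -2·-11638 + 2·1758 = 12986
b_18 = -1·12986 + -2·13806 + 2·-11638 = -63874
b_19 = -1·-63874 + -2·12986 + 2·13806 = 65514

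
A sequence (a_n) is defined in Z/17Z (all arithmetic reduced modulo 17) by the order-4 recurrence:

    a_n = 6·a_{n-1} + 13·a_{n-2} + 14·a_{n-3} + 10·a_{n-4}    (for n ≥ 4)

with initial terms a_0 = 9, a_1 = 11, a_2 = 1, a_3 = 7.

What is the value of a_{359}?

14

a_4 = 6·7 + 13·1 + 14·11 + 10·9 = 10
a_5 = 6·10 + 13·7 + 14·1 + 10·11 = 3
a_6 = 6·3 + 13·10 + 14·7 + 10·1 = 1
a_7 = 6·1 + 13·3 + 14·10 + 10·7 = 0
a_8 = 6·0 + 13·1 + 14·3 + 10·10 = 2
a_9 = 6·2 + 13·0 + 14·1 + 10·3 = 5
Continuing the recurrence:
  a_10 = 15;  a_11 = 13;  a_12 = 6;  a_13 = 6;  a_14 = 4;  a_15 = 10
  a_16 = 1;  a_17 = 14;  a_18 = 5;  a_19 = 3;  a_20 = 0;  a_21 = 11
  a_22 = 5;  a_23 = 16;  a_24 = 9;  a_25 = 0;  a_26 = 0;  a_27 = 14
  a_28 = 4;  a_29 = 2;  a_30 = 5;  a_31 = 14;  a_32 = 13;  a_33 = 10
  a_34 = 16;  a_35 = 4;  a_36 = 9;  a_37 = 5;  a_38 = 6;  a_39 = 12
  a_40 = 4;  a_41 = 8;  a_42 = 5;  a_43 = 4;  a_44 = 3;  a_45 = 16
  a_46 = 3;  a_47 = 2;  a_48 = 16;  a_49 = 1;  a_50 = 0;  a_51 = 2
  a_52 = 16;  a_53 = 13;  a_54 = 8;  a_55 = 2;  a_56 = 16;  a_57 = 7
  a_58 = 1;  a_59 = 1;  a_60 = 5;  a_61 = 8;  a_62 = 1;  a_63 = 3
  a_64 = 6;  a_65 = 16;  a_66 = 5;  a_67 = 12;  a_68 = 13;  a_69 = 5
  a_70 = 9;  a_71 = 13;  a_72 = 4;  a_73 = 12;  a_74 = 5;  a_75 = 15
  a_76 = 6;  a_77 = 13;  a_78 = 8;  a_79 = 9;  a_80 = 9;  a_81 = 5
  a_82 = 13;  a_83 = 2;  a_84 = 1;  a_85 = 9;  a_86 = 4;  a_87 = 5
  a_88 = 14;  a_89 = 6;  a_90 = 5;  a_91 = 14;  a_92 = 16;  a_93 = 0
  a_94 = 12;  a_95 = 11;  a_96 = 8;  a_97 = 2;  a_98 = 16;  a_99 = 4
  a_100 = 0;  a_101 = 7;  a_102 = 3;  a_103 = 13;  a_104 = 11;  a_105 = 7
  a_106 = 6;  a_107 = 3;  a_108 = 15;  a_109 = 11;  a_110 = 6;  a_111 = 11
  a_112 = 6;  a_113 = 16;  a_114 = 14;  a_115 = 10;  a_116 = 16;  a_117 = 4
  a_118 = 2;  a_119 = 14;  a_120 = 3;  a_121 = 13;  a_122 = 10;  a_123 = 3
  a_124 = 3;  a_125 = 4;  a_126 = 1;  a_127 = 11;  a_128 = 12;  a_129 = 14
  a_130 = 13;  a_131 = 11;  a_132 = 7;  a_133 = 14;  a_134 = 0;  a_135 = 16
  a_136 = 5;  a_137 = 4;  a_138 = 7;  a_139 = 1;  a_140 = 16;  a_141 = 9
  a_142 = 6;  a_143 = 13;  a_144 = 0;  a_145 = 3;  a_146 = 5;  a_147 = 12
  a_148 = 9;  a_149 = 4;  a_150 = 2;  a_151 = 4;  a_152 = 9;  a_153 = 4
  a_154 = 13;  a_155 = 7;  a_156 = 0;  a_157 = 7;  a_158 = 15;  a_159 = 13
  a_160 = 14;  a_161 = 6;  a_162 = 6;  a_163 = 15;  a_164 = 1;  a_165 = 5
  a_166 = 7;  a_167 = 16;  a_168 = 12;  a_169 = 3;  a_170 = 9;  a_171 = 13
  a_172 = 0;  a_173 = 2;  a_174 = 12;  a_175 = 7;  a_176 = 5;  a_177 = 3
  a_178 = 12;  a_179 = 13;  a_180 = 3;  a_181 = 11;  a_182 = 16;  a_183 = 3
  a_184 = 2;  a_185 = 11;  a_186 = 5;  a_187 = 10;  a_188 = 10;  a_189 = 13
  a_190 = 7;  a_191 = 9;  a_192 = 2;  a_193 = 0;  a_194 = 1;  a_195 = 5
  a_196 = 12;  a_197 = 15;  a_198 = 3;  a_199 = 6;  a_200 = 14;  a_201 = 14
  a_202 = 6;  a_203 = 15;  a_204 = 11;  a_205 = 9;  a_206 = 8;  a_207 = 10
  a_208 = 9;  a_209 = 12;  a_210 = 1;  a_211 = 14;  a_212 = 15;  a_213 = 15
  a_214 = 15;  a_215 = 6;  a_216 = 13;  a_217 = 6;  a_218 = 14;  a_219 = 13
  a_220 = 15;  a_221 = 5;  a_222 = 3;  a_223 = 15;  a_224 = 9;  a_225 = 1
  a_226 = 6;  a_227 = 2;  a_228 = 7;  a_229 = 9;  a_230 = 12;  a_231 = 1
  a_232 = 1;  a_233 = 5;  a_234 = 7;  a_235 = 12;  a_236 = 5;  a_237 = 11
  a_238 = 12;  a_239 = 14;  a_240 = 2;  a_241 = 13;  a_242 = 12;  a_243 = 1
  a_244 = 7;  a_245 = 13;  a_246 = 14;  a_247 = 4;  a_248 = 16;  a_249 = 15
  a_250 = 1;  a_251 = 6;  a_252 = 11;  a_253 = 2;  a_254 = 11;  a_255 = 0
  a_256 = 9;  a_257 = 7;  a_258 = 14;  a_259 = 12;  a_260 = 0;  a_261 = 14
  a_262 = 1;  a_263 = 2;  a_264 = 0;  a_265 = 10;  a_266 = 13;  a_267 = 7
  a_268 = 11;  a_269 = 14;  a_270 = 13;  a_271 = 8;  a_272 = 13;  a_273 = 11
  a_274 = 1;  a_275 = 3;  a_276 = 9;  a_277 = 13;  a_278 = 9;  a_279 = 5
  a_280 = 11;  a_281 = 13;  a_282 = 7;  a_283 = 7;  a_284 = 0;  a_285 = 13
  a_286 = 8;  a_287 = 15;  a_288 = 2;  a_289 = 7;  a_290 = 1;  a_291 = 3
  a_292 = 13;  a_293 = 14;  a_294 = 16;  a_295 = 14;  a_296 = 6;  a_297 = 4
  a_298 = 16;  a_299 = 15;  a_300 = 6;  a_301 = 2;  a_302 = 1;  a_303 = 11
  a_304 = 14;  a_305 = 6;  a_306 = 8;  a_307 = 7;  a_308 = 13;  a_309 = 1
  a_310 = 13;  a_311 = 3;  a_312 = 8;  a_313 = 7;  a_314 = 12;  a_315 = 16
  a_316 = 5;  a_317 = 0;  a_318 = 1;  a_319 = 15;  a_320 = 0;  a_321 = 5
  a_322 = 12;  a_323 = 15;  a_324 = 10;  a_325 = 14;  a_326 = 0;  a_327 = 13
  a_328 = 0;  a_329 = 3;  a_330 = 13;  a_331 = 9;  a_332 = 10;  a_333 = 15
  a_334 = 0;  a_335 = 0;  a_336 = 4;  a_337 = 4;  a_338 = 8;  a_339 = 3
  a_340 = 14;  a_341 = 3;  a_342 = 16;  a_343 = 4;  a_344 = 6;  a_345 = 2
  a_346 = 0;  a_347 = 14;  a_348 = 2;  a_349 = 10;  a_350 = 10;  a_351 = 1
  a_352 = 7;  a_353 = 6;  a_354 = 3;  a_355 = 0;  a_356 = 6;  a_357 = 2
a_358 = 6·2 + 13·6 + 14·0 + 10·3 = 1
a_359 = 6·1 + 13·2 + 14·6 + 10·0 = 14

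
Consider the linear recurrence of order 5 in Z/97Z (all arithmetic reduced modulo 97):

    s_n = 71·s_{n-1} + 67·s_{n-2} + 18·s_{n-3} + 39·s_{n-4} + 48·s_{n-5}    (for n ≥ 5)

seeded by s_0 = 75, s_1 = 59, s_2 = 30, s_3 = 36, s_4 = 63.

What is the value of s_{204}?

87

s_5 = 71·63 + 67·36 + 18·30 + 39·59 + 48·75 = 37
s_6 = 71·37 + 67·63 + 18·36 + 39·30 + 48·59 = 52
s_7 = 71·52 + 67·37 + 18·63 + 39·36 + 48·30 = 61
s_8 = 71·61 + 67·52 + 18·37 + 39·63 + 48·36 = 56
s_9 = 71·56 + 67·61 + 18·52 + 39·37 + 48·63 = 80
s_10 = 71·80 + 67·56 + 18·61 + 39·52 + 48·37 = 75
Continuing the recurrence:
  s_11 = 78;  s_12 = 43;  s_13 = 14;  s_14 = 16;  s_15 = 81;  s_16 = 80
  s_17 = 37;  s_18 = 71;  s_19 = 83;  s_20 = 88;  s_21 = 37;  s_22 = 12
  s_23 = 17;  s_24 = 5;  s_25 = 5;  s_26 = 39;  s_27 = 68;  s_28 = 6
  s_29 = 8;  s_30 = 75;  s_31 = 17;  s_32 = 77;  s_33 = 20;  s_34 = 9
  s_35 = 62;  s_36 = 66;  s_37 = 92;  s_38 = 92;  s_39 = 50;  s_40 = 42
  s_41 = 0;  s_42 = 78;  s_43 = 50;  s_44 = 10;  s_45 = 11;  s_46 = 58
  s_47 = 59;  s_48 = 5;  s_49 = 53;  s_50 = 93;  s_51 = 3;  s_52 = 46
  s_53 = 76;  s_54 = 56;  s_55 = 24;  s_56 = 32;  s_57 = 69;  s_58 = 18
  s_59 = 13;  s_60 = 48;  s_61 = 3;  s_62 = 14;  s_63 = 35;  s_64 = 56
  s_65 = 70;  s_66 = 51;  s_67 = 7;  s_68 = 17;  s_69 = 58;  s_70 = 62
  s_71 = 63;  s_72 = 0;  s_73 = 73;  s_74 = 73;  s_75 = 84;  s_76 = 61
  s_77 = 55;  s_78 = 44;  s_79 = 40;  s_80 = 94;  s_81 = 87;  s_82 = 91
  s_83 = 0;  s_84 = 57;  s_85 = 10;  s_86 = 32;  s_87 = 91;  s_88 = 47
  s_89 = 41;  s_90 = 17;  s_91 = 88;  s_92 = 67;  s_93 = 70;  s_94 = 94
  s_95 = 37;  s_96 = 47;  s_97 = 68;  s_98 = 52;  s_99 = 14;  s_100 = 96
  s_101 = 18;  s_102 = 62;  s_103 = 96;  s_104 = 93;  s_105 = 61;  s_106 = 52
  s_107 = 71;  s_108 = 10;  s_109 = 54;  s_110 = 68;  s_111 = 20;  s_112 = 76
  s_113 = 70;  s_114 = 49;  s_115 = 1;  s_116 = 2;  s_117 = 0;  s_118 = 88
  s_119 = 42;  s_120 = 80;  s_121 = 86;  s_122 = 37;  s_123 = 74;  s_124 = 61
  s_125 = 77;  s_126 = 64;  s_127 = 40;  s_128 = 89;  s_129 = 77;  s_130 = 9
  s_131 = 4;  s_132 = 1;  s_133 = 16;  s_134 = 84;  s_135 = 76;  s_136 = 0
  s_137 = 1;  s_138 = 51;  s_139 = 14;  s_140 = 26;  s_141 = 55;  s_142 = 79
  s_143 = 49;  s_144 = 2;  s_145 = 92;  s_146 = 77;  s_147 = 7;  s_148 = 42
  s_149 = 82;  s_150 = 79;  s_151 = 17;  s_152 = 56;  s_153 = 14;  s_154 = 41
  s_155 = 0;  s_156 = 82;  s_157 = 94;  s_158 = 83;  s_159 = 18;  s_160 = 89
  s_161 = 34;  s_162 = 57;  s_163 = 3;  s_164 = 55;  s_165 = 60;  s_166 = 20
  s_167 = 68;  s_168 = 31;  s_169 = 69;  s_170 = 26;  s_171 = 66;  s_172 = 18
  s_173 = 65;  s_174 = 83;  s_175 = 38;  s_176 = 10;  s_177 = 1;  s_178 = 22
  s_179 = 0;  s_180 = 20;  s_181 = 7;  s_182 = 27;  s_183 = 19;  s_184 = 87
  s_185 = 51;  s_186 = 26;  s_187 = 39;  s_188 = 34;  s_189 = 20;  s_190 = 5
  s_191 = 32;  s_192 = 54;  s_193 = 41;  s_194 = 15;  s_195 = 64;  s_196 = 35
  s_197 = 79;  s_198 = 19;  s_199 = 12;  s_200 = 30;  s_201 = 83;  s_202 = 42
s_203 = 71·42 + 67·83 + 18·30 + 39·12 + 48·19 = 84
s_204 = 71·84 + 67·42 + 18·83 + 39·30 + 48·12 = 87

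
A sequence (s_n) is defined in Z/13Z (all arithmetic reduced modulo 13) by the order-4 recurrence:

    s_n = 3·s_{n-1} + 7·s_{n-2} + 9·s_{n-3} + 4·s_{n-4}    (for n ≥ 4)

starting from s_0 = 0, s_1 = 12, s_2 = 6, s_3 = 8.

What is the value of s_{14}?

s_4 = 3·8 + 7·6 + 9·12 + 4·0 = 5
s_5 = 3·5 + 7·8 + 9·6 + 4·12 = 4
s_6 = 3·4 + 7·5 + 9·8 + 4·6 = 0
s_7 = 3·0 + 7·4 + 9·5 + 4·8 = 1
s_8 = 3·1 + 7·0 + 9·4 + 4·5 = 7
s_9 = 3·7 + 7·1 + 9·0 + 4·4 = 5
s_10 = 3·5 + 7·7 + 9·1 + 4·0 = 8
s_11 = 3·8 + 7·5 + 9·7 + 4·1 = 9
s_12 = 3·9 + 7·8 + 9·5 + 4·7 = 0
s_13 = 3·0 + 7·9 + 9·8 + 4·5 = 12
s_14 = 3·12 + 7·0 + 9·9 + 4·8 = 6

6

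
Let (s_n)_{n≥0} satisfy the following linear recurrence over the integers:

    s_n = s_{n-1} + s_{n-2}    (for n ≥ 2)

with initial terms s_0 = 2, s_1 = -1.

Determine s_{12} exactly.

s_2 = 1·-1 + 1·2 = 1
s_3 = 1·1 + 1·-1 = 0
s_4 = 1·0 + 1·1 = 1
s_5 = 1·1 + 1·0 = 1
s_6 = 1·1 + 1·1 = 2
s_7 = 1·2 + 1·1 = 3
s_8 = 1·3 + 1·2 = 5
s_9 = 1·5 + 1·3 = 8
s_10 = 1·8 + 1·5 = 13
s_11 = 1·13 + 1·8 = 21
s_12 = 1·21 + 1·13 = 34

34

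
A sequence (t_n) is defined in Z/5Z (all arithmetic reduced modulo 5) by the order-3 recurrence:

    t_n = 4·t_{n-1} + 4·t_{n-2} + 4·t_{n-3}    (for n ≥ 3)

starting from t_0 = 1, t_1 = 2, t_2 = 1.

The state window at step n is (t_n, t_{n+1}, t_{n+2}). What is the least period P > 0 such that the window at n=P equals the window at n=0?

n=0: window = (1, 2, 1)
n=1: window = (2, 1, 1)
n=2: window = (1, 1, 1)
n=3: window = (1, 1, 2)
n=4: window = (1, 2, 1)
window at n=4 equals window at n=0 → period = 4

4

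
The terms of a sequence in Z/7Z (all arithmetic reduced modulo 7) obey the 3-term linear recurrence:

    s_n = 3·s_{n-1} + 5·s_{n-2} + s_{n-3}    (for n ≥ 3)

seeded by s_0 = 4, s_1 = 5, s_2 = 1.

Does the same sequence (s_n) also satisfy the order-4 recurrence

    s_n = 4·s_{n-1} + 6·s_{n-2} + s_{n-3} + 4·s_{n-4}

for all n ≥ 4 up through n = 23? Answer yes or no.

no

Terms s_0..s_23: 4, 5, 1, 4, 1, 3, 4, 0, 2, 3, 5, 4, 5, 5, 2, 1, 4, 5, 1, 4, 1, 3, 4, 0
n=4: candidate gives 1, actual s_4 = 1 ✓
n=5: candidate gives 0, actual s_5 = 3 ✗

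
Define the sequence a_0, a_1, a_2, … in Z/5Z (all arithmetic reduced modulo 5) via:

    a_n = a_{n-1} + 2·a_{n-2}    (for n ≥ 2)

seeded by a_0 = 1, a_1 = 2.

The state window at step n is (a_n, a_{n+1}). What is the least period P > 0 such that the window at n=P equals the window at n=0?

4

n=0: window = (1, 2)
n=1: window = (2, 4)
n=2: window = (4, 3)
n=3: window = (3, 1)
n=4: window = (1, 2)
window at n=4 equals window at n=0 → period = 4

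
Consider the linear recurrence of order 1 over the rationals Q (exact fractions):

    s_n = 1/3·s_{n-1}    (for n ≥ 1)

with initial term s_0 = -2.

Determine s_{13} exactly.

s_1 = 1/3·-2 = -2/3
s_2 = 1/3·-2/3 = -2/9
s_3 = 1/3·-2/9 = -2/27
s_4 = 1/3·-2/27 = -2/81
s_5 = 1/3·-2/81 = -2/243
s_6 = 1/3·-2/243 = -2/729
s_7 = 1/3·-2/729 = -2/2187
s_8 = 1/3·-2/2187 = -2/6561
s_9 = 1/3·-2/6561 = -2/19683
s_10 = 1/3·-2/19683 = -2/59049
s_11 = 1/3·-2/59049 = -2/177147
s_12 = 1/3·-2/177147 = -2/531441
s_13 = 1/3·-2/531441 = -2/1594323

-2/1594323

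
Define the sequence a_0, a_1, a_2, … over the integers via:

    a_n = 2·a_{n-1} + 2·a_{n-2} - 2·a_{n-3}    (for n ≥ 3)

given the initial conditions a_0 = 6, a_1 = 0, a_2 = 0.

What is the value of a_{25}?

a_3 = 2·0 + 2·0 + -2·6 = -12
a_4 = 2·-12 + 2·0 + -2·0 = -24
a_5 = 2·-24 + 2·-12 + -2·0 = -72
a_6 = 2·-72 + 2·-24 + -2·-12 = -168
a_7 = 2·-168 + 2·-72 + -2·-24 = -432
a_8 = 2·-432 + 2·-168 + -2·-72 = -1056
a_9 = 2·-1056 + 2·-432 + -2·-168 = -2640
a_10 = 2·-2640 + 2·-1056 + -2·-432 = -6528
a_11 = 2·-6528 + 2·-2640 + -2·-1056 = -16224
a_12 = 2·-16224 + 2·-6528 + -2·-2640 = -40224
a_13 = 2·-40224 + 2·-16224 + -2·-6528 = -99840
a_14 = 2·-99840 + 2·-40224 + -2·-16224 = -247680
a_15 = 2·-247680 + 2·-99840 + -2·-40224 = -614592
a_16 = 2·-614592 + 2·-247680 + -2·-99840 = -1524864
a_17 = 2·-1524864 + 2·-614592 + -2·-247680 = -3783552
a_18 = 2·-3783552 + 2·-1524864 + -2·-614592 = -9387648
a_19 = 2·-9387648 + 2·-3783552 + -2·-1524864 = -23292672
a_20 = 2·-23292672 + 2·-9387648 + -2·-3783552 = -57793536
a_21 = 2·-57793536 + 2·-23292672 + -2·-9387648 = -143397120
a_22 = 2·-143397120 + 2·-57793536 + -2·-23292672 = -355795968
a_23 = 2·-355795968 + 2·-143397120 + -2·-57793536 = -882799104
a_24 = 2·-882799104 + 2·-355795968 + -2·-143397120 = -2190395904
a_25 = 2·-2190395904 + 2·-882799104 + -2·-355795968 = -5434798080

-5434798080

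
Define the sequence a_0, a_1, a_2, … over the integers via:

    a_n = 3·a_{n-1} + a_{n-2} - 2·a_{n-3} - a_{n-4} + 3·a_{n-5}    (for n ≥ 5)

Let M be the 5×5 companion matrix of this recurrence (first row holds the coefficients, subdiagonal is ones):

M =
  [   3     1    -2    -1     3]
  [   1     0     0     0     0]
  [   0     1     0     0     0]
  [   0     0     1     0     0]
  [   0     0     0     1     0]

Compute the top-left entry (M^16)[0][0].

79659793

(M^16)[0][0] is the top entry after applying M 16 times to the unit state (1, 0, 0, 0, 0). Equivalently it is h_{20} for the auxiliary sequence (h_n) obeying the same recurrence with h_4 = 1 and h_i = 0 for 0 ≤ i < 4:
h_5 = 3·1 + 1·0 + -2·0 + -1·0 + 3·0 = 3
h_6 = 3·3 + 1·1 + -2·0 + -1·0 + 3·0 = 10
h_7 = 3·10 + 1·3 + -2·1 + -1·0 + 3·0 = 31
h_8 = 3·31 + 1·10 + -2·3 + -1·1 + 3·0 = 96
h_9 = 3·96 + 1·31 + -2·10 + -1·3 + 3·1 = 299
h_10 = 3·299 + 1·96 + -2·31 + -1·10 + 3·3 = 930
h_11 = 3·930 + 1·299 + -2·96 + -1·31 + 3·10 = 2896
h_12 = 3·2896 + 1·930 + -2·299 + -1·96 + 3·31 = 9017
h_13 = 3·9017 + 1·2896 + -2·930 + -1·299 + 3·96 = 28076
h_14 = 3·28076 + 1·9017 + -2·2896 + -1·930 + 3·299 = 87420
h_15 = 3·87420 + 1·28076 + -2·9017 + -1·2896 + 3·930 = 272196
h_16 = 3·272196 + 1·87420 + -2·28076 + -1·9017 + 3·2896 = 847527
h_17 = 3·847527 + 1·272196 + -2·87420 + -1·28076 + 3·9017 = 2638912
h_18 = 3·2638912 + 1·847527 + -2·272196 + -1·87420 + 3·28076 = 8216679
h_19 = 3·8216679 + 1·2638912 + -2·847527 + -1·272196 + 3·87420 = 25583959
h_20 = 3·25583959 + 1·8216679 + -2·2638912 + -1·847527 + 3·272196 = 79659793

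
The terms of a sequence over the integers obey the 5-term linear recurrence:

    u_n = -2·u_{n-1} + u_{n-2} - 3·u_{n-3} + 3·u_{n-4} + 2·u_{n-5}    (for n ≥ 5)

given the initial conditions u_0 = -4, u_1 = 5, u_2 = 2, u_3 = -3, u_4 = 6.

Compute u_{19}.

-39948662

u_5 = -2·6 + 1·-3 + -3·2 + 3·5 + 2·-4 = -14
u_6 = -2·-14 + 1·6 + -3·-3 + 3·2 + 2·5 = 59
u_7 = -2·59 + 1·-14 + -3·6 + 3·-3 + 2·2 = -155
u_8 = -2·-155 + 1·59 + -3·-14 + 3·6 + 2·-3 = 423
u_9 = -2·423 + 1·-155 + -3·59 + 3·-14 + 2·6 = -1208
u_10 = -2·-1208 + 1·423 + -3·-155 + 3·59 + 2·-14 = 3453
u_11 = -2·3453 + 1·-1208 + -3·423 + 3·-155 + 2·59 = -9730
u_12 = -2·-9730 + 1·3453 + -3·-1208 + 3·423 + 2·-155 = 27496
u_13 = -2·27496 + 1·-9730 + -3·3453 + 3·-1208 + 2·423 = -77859
u_14 = -2·-77859 + 1·27496 + -3·-9730 + 3·3453 + 2·-1208 = 220347
u_15 = -2·220347 + 1·-77859 + -3·27496 + 3·-9730 + 2·3453 = -623325
u_16 = -2·-623325 + 1·220347 + -3·-77859 + 3·27496 + 2·-9730 = 1763602
u_17 = -2·1763602 + 1·-623325 + -3·220347 + 3·-77859 + 2·27496 = -4990155
u_18 = -2·-4990155 + 1·1763602 + -3·-623325 + 3·220347 + 2·-77859 = 14119210
u_19 = -2·14119210 + 1·-4990155 + -3·1763602 + 3·-623325 + 2·220347 = -39948662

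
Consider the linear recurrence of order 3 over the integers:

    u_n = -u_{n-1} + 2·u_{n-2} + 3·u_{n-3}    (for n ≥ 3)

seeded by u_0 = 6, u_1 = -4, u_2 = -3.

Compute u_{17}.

u_3 = -1·-3 + 2·-4 + 3·6 = 13
u_4 = -1·13 + 2·-3 + 3·-4 = -31
u_5 = -1·-31 + 2·13 + 3·-3 = 48
u_6 = -1·48 + 2·-31 + 3·13 = -71
u_7 = -1·-71 + 2·48 + 3·-31 = 74
u_8 = -1·74 + 2·-71 + 3·48 = -72
u_9 = -1·-72 + 2·74 + 3·-71 = 7
u_10 = -1·7 + 2·-72 + 3·74 = 71
u_11 = -1·71 + 2·7 + 3·-72 = -273
u_12 = -1·-273 + 2·71 + 3·7 = 436
u_13 = -1·436 + 2·-273 + 3·71 = -769
u_14 = -1·-769 + 2·436 + 3·-273 = 822
u_15 = -1·822 + 2·-769 + 3·436 = -1052
u_16 = -1·-1052 + 2·822 + 3·-769 = 389
u_17 = -1·389 + 2·-1052 + 3·822 = -27

-27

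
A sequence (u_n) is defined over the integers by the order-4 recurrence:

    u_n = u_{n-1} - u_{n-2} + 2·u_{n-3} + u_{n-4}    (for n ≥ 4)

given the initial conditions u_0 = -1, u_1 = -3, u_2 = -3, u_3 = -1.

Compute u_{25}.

-31643

u_4 = 1·-1 + -1·-3 + 2·-3 + 1·-1 = -5
u_5 = 1·-5 + -1·-1 + 2·-3 + 1·-3 = -13
u_6 = 1·-13 + -1·-5 + 2·-1 + 1·-3 = -13
u_7 = 1·-13 + -1·-13 + 2·-5 + 1·-1 = -11
u_8 = 1·-11 + -1·-13 + 2·-13 + 1·-5 = -29
u_9 = 1·-29 + -1·-11 + 2·-13 + 1·-13 = -57
u_10 = 1·-57 + -1·-29 + 2·-11 + 1·-13 = -63
u_11 = 1·-63 + -1·-57 + 2·-29 + 1·-11 = -75
u_12 = 1·-75 + -1·-63 + 2·-57 + 1·-29 = -155
u_13 = 1·-155 + -1·-75 + 2·-63 + 1·-57 = -263
u_14 = 1·-263 + -1·-155 + 2·-75 + 1·-63 = -321
u_15 = 1·-321 + -1·-263 + 2·-155 + 1·-75 = -443
u_16 = 1·-443 + -1·-321 + 2·-263 + 1·-155 = -803
u_17 = 1·-803 + -1·-443 + 2·-321 + 1·-263 = -1265
u_18 = 1·-1265 + -1·-803 + 2·-443 + 1·-321 = -1669
u_19 = 1·-1669 + -1·-1265 + 2·-803 + 1·-443 = -2453
u_20 = 1·-2453 + -1·-1669 + 2·-1265 + 1·-803 = -4117
u_21 = 1·-4117 + -1·-2453 + 2·-1669 + 1·-1265 = -6267
u_22 = 1·-6267 + -1·-4117 + 2·-2453 + 1·-1669 = -8725
u_23 = 1·-8725 + -1·-6267 + 2·-4117 + 1·-2453 = -13145
u_24 = 1·-13145 + -1·-8725 + 2·-6267 + 1·-4117 = -21071
u_25 = 1·-21071 + -1·-13145 + 2·-8725 + 1·-6267 = -31643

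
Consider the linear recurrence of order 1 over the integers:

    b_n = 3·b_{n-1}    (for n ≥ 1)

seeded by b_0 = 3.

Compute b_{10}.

177147

b_1 = 3·3 = 9
b_2 = 3·9 = 27
b_3 = 3·27 = 81
b_4 = 3·81 = 243
b_5 = 3·243 = 729
b_6 = 3·729 = 2187
b_7 = 3·2187 = 6561
b_8 = 3·6561 = 19683
b_9 = 3·19683 = 59049
b_10 = 3·59049 = 177147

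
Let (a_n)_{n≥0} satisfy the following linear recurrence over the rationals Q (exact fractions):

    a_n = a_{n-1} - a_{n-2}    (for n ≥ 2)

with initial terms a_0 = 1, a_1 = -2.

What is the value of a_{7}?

-2

a_2 = 1·-2 + -1·1 = -3
a_3 = 1·-3 + -1·-2 = -1
a_4 = 1·-1 + -1·-3 = 2
a_5 = 1·2 + -1·-1 = 3
a_6 = 1·3 + -1·2 = 1
a_7 = 1·1 + -1·3 = -2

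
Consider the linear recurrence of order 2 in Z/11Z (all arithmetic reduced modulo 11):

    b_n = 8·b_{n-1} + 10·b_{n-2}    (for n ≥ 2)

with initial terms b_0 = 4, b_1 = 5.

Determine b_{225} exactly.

7

b_2 = 8·5 + 10·4 = 3
b_3 = 8·3 + 10·5 = 8
b_4 = 8·8 + 10·3 = 6
b_5 = 8·6 + 10·8 = 7
b_6 = 8·7 + 10·6 = 6
b_7 = 8·6 + 10·7 = 8
b_8 = 8·8 + 10·6 = 3
b_9 = 8·3 + 10·8 = 5
b_10 = 8·5 + 10·3 = 4
b_11 = 8·4 + 10·5 = 5
(b_10, b_11) = (4, 5) = (b_0, b_1), so the sequence has period 10.
225 ≡ 5 (mod 10), hence b_225 = b_5 = 7.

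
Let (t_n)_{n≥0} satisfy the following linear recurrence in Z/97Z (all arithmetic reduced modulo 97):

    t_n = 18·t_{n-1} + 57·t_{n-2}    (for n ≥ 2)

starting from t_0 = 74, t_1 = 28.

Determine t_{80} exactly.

77

t_2 = 18·28 + 57·74 = 66
t_3 = 18·66 + 57·28 = 68
t_4 = 18·68 + 57·66 = 39
t_5 = 18·39 + 57·68 = 19
t_6 = 18·19 + 57·39 = 43
t_7 = 18·43 + 57·19 = 14
t_8 = 18·14 + 57·43 = 84
t_9 = 18·84 + 57·14 = 79
t_10 = 18·79 + 57·84 = 2
t_11 = 18·2 + 57·79 = 77
t_12 = 18·77 + 57·2 = 45
t_13 = 18·45 + 57·77 = 58
t_14 = 18·58 + 57·45 = 20
t_15 = 18·20 + 57·58 = 77
t_16 = 18·77 + 57·20 = 4
t_17 = 18·4 + 57·77 = 96
t_18 = 18·96 + 57·4 = 16
t_19 = 18·16 + 57·96 = 37
t_20 = 18·37 + 57·16 = 26
t_21 = 18·26 + 57·37 = 55
t_22 = 18·55 + 57·26 = 47
t_23 = 18·47 + 57·55 = 4
t_24 = 18·4 + 57·47 = 35
t_25 = 18·35 + 57·4 = 82
t_26 = 18·82 + 57·35 = 76
t_27 = 18·76 + 57·82 = 28
t_28 = 18·28 + 57·76 = 83
t_29 = 18·83 + 57·28 = 83
t_30 = 18·83 + 57·83 = 17
t_31 = 18·17 + 57·83 = 90
t_32 = 18·90 + 57·17 = 67
t_33 = 18·67 + 57·90 = 31
t_34 = 18·31 + 57·67 = 12
t_35 = 18·12 + 57·31 = 43
t_36 = 18·43 + 57·12 = 3
t_37 = 18·3 + 57·43 = 80
t_38 = 18·80 + 57·3 = 59
t_39 = 18·59 + 57·80 = 93
t_40 = 18·93 + 57·59 = 90
t_41 = 18·90 + 57·93 = 34
t_42 = 18·34 + 57·90 = 19
t_43 = 18·19 + 57·34 = 49
t_44 = 18·49 + 57·19 = 25
t_45 = 18·25 + 57·49 = 42
t_46 = 18·42 + 57·25 = 47
t_47 = 18·47 + 57·42 = 39
t_48 = 18·39 + 57·47 = 83
t_49 = 18·83 + 57·39 = 31
t_50 = 18·31 + 57·83 = 51
t_51 = 18·51 + 57·31 = 66
t_52 = 18·66 + 57·51 = 21
t_53 = 18·21 + 57·66 = 66
t_54 = 18·66 + 57·21 = 57
t_55 = 18·57 + 57·66 = 35
t_56 = 18·35 + 57·57 = 96
t_57 = 18·96 + 57·35 = 37
t_58 = 18·37 + 57·96 = 27
t_59 = 18·27 + 57·37 = 73
t_60 = 18·73 + 57·27 = 40
t_61 = 18·40 + 57·73 = 31
t_62 = 18·31 + 57·40 = 25
t_63 = 18·25 + 57·31 = 83
t_64 = 18·83 + 57·25 = 9
t_65 = 18·9 + 57·83 = 43
t_66 = 18·43 + 57·9 = 26
t_67 = 18·26 + 57·43 = 9
t_68 = 18·9 + 57·26 = 92
t_69 = 18·92 + 57·9 = 35
t_70 = 18·35 + 57·92 = 54
t_71 = 18·54 + 57·35 = 57
t_72 = 18·57 + 57·54 = 30
t_73 = 18·30 + 57·57 = 6
t_74 = 18·6 + 57·30 = 72
t_75 = 18·72 + 57·6 = 86
t_76 = 18·86 + 57·72 = 26
t_77 = 18·26 + 57·86 = 35
t_78 = 18·35 + 57·26 = 75
t_79 = 18·75 + 57·35 = 47
t_80 = 18·47 + 57·75 = 77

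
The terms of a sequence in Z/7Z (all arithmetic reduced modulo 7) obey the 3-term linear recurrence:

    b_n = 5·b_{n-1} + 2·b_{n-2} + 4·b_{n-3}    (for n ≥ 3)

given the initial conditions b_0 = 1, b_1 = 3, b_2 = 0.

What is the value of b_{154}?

b_3 = 5·0 + 2·3 + 4·1 = 3
b_4 = 5·3 + 2·0 + 4·3 = 6
b_5 = 5·6 + 2·3 + 4·0 = 1
b_6 = 5·1 + 2·6 + 4·3 = 1
b_7 = 5·1 + 2·1 + 4·6 = 3
b_8 = 5·3 + 2·1 + 4·1 = 0
(b_6, b_7, b_8) = (1, 3, 0) = (b_0, b_1, b_2), so the sequence has period 6.
154 ≡ 4 (mod 6), hence b_154 = b_4 = 6.

6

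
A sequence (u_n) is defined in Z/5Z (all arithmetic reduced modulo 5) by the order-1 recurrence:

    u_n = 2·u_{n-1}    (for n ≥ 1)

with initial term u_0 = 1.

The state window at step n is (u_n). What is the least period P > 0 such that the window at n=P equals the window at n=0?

n=0: window = (1)
n=1: window = (2)
n=2: window = (4)
n=3: window = (3)
n=4: window = (1)
window at n=4 equals window at n=0 → period = 4

4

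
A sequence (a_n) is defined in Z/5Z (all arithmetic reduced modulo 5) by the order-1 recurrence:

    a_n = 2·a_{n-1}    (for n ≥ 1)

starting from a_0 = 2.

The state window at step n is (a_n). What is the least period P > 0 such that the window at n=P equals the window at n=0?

4

n=0: window = (2)
n=1: window = (4)
n=2: window = (3)
n=3: window = (1)
n=4: window = (2)
window at n=4 equals window at n=0 → period = 4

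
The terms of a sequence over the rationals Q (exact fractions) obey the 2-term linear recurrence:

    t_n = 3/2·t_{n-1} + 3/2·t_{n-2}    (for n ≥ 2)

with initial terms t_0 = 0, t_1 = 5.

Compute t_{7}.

26595/64

t_2 = 3/2·5 + 3/2·0 = 15/2
t_3 = 3/2·15/2 + 3/2·5 = 75/4
t_4 = 3/2·75/4 + 3/2·15/2 = 315/8
t_5 = 3/2·315/8 + 3/2·75/4 = 1395/16
t_6 = 3/2·1395/16 + 3/2·315/8 = 6075/32
t_7 = 3/2·6075/32 + 3/2·1395/16 = 26595/64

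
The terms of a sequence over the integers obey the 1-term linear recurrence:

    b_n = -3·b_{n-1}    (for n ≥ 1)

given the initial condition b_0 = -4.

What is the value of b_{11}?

708588

b_1 = -3·-4 = 12
b_2 = -3·12 = -36
b_3 = -3·-36 = 108
b_4 = -3·108 = -324
b_5 = -3·-324 = 972
b_6 = -3·972 = -2916
b_7 = -3·-2916 = 8748
b_8 = -3·8748 = -26244
b_9 = -3·-26244 = 78732
b_10 = -3·78732 = -236196
b_11 = -3·-236196 = 708588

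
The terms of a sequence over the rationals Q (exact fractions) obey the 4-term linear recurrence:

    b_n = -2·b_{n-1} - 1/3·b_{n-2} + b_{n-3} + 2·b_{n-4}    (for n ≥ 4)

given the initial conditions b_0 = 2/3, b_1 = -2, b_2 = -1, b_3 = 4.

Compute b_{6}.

-143/9

b_4 = -2·4 + -1/3·-1 + 1·-2 + 2·2/3 = -25/3
b_5 = -2·-25/3 + -1/3·4 + 1·-1 + 2·-2 = 31/3
b_6 = -2·31/3 + -1/3·-25/3 + 1·4 + 2·-1 = -143/9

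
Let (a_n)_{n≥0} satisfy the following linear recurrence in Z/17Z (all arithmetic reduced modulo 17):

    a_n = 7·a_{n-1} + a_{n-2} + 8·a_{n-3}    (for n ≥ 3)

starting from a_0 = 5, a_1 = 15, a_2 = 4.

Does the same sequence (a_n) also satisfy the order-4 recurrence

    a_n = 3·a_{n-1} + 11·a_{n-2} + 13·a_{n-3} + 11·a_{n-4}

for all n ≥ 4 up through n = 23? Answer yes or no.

Terms a_0..a_23: 5, 15, 4, 15, 8, 1, 16, 7, 5, 0, 10, 8, 15, 6, 2, 4, 10, 5, 9, 12, 14, 12, 7, 3
n=4: candidate gives 16, actual a_4 = 8 ✗

no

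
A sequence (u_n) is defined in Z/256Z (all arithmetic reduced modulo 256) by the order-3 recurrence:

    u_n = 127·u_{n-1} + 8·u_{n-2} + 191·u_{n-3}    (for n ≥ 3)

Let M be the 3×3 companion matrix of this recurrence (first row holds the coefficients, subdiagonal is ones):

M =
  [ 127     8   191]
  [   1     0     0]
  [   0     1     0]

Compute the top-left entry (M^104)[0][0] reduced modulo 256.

(M^104)[0][0] is the top entry after applying M 104 times to the unit state (1, 0, 0). Equivalently it is h_{106} for the auxiliary sequence (h_n) obeying the same recurrence with h_2 = 1 and h_i = 0 for 0 ≤ i < 2:
h_3 = 127·1 + 8·0 + 191·0 = 127
h_4 = 127·127 + 8·1 + 191·0 = 9
h_5 = 127·9 + 8·127 + 191·1 = 46
h_6 = 127·46 + 8·9 + 191·127 = 219
h_7 = 127·219 + 8·46 + 191·9 = 204
h_8 = 127·204 + 8·219 + 191·46 = 94
h_9 = 127·94 + 8·204 + 191·219 = 103
h_10 = 127·103 + 8·94 + 191·204 = 61
h_11 = 127·61 + 8·103 + 191·94 = 157
h_12 = 127·157 + 8·61 + 191·103 = 164
h_13 = 127·164 + 8·157 + 191·61 = 199
h_14 = 127·199 + 8·164 + 191·157 = 252
h_15 = 127·252 + 8·199 + 191·164 = 152
h_16 = 127·152 + 8·252 + 191·199 = 193
h_17 = 127·193 + 8·152 + 191·252 = 131
h_18 = 127·131 + 8·193 + 191·152 = 109
h_19 = 127·109 + 8·131 + 191·193 = 42
h_20 = 127·42 + 8·109 + 191·131 = 251
h_21 = 127·251 + 8·42 + 191·109 = 40
h_22 = 127·40 + 8·251 + 191·42 = 6
h_23 = 127·6 + 8·40 + 191·251 = 127
h_24 = 127·127 + 8·6 + 191·40 = 9
h_25 = 127·9 + 8·127 + 191·6 = 233
h_26 = 127·233 + 8·9 + 191·127 = 160
h_27 = 127·160 + 8·233 + 191·9 = 95
h_28 = 127·95 + 8·160 + 191·233 = 248
h_29 = 127·248 + 8·95 + 191·160 = 96
h_30 = 127·96 + 8·248 + 191·95 = 65
h_31 = 127·65 + 8·96 + 191·248 = 71
h_32 = 127·71 + 8·65 + 191·96 = 225
h_33 = 127·225 + 8·71 + 191·65 = 86
h_34 = 127·86 + 8·225 + 191·71 = 171
h_35 = 127·171 + 8·86 + 191·225 = 100
h_36 = 127·100 + 8·171 + 191·86 = 30
h_37 = 127·30 + 8·100 + 191·171 = 151
h_38 = 127·151 + 8·30 + 191·100 = 117
h_39 = 127·117 + 8·151 + 191·30 = 37
h_40 = 127·37 + 8·117 + 191·151 = 172
h_41 = 127·172 + 8·37 + 191·117 = 199
h_42 = 127·199 + 8·172 + 191·37 = 180
h_43 = 127·180 + 8·199 + 191·172 = 216
h_44 = 127·216 + 8·180 + 191·199 = 65
h_45 = 127·65 + 8·216 + 191·180 = 75
h_46 = 127·75 + 8·65 + 191·216 = 101
h_47 = 127·101 + 8·75 + 191·65 = 242
h_48 = 127·242 + 8·101 + 191·75 = 43
h_49 = 127·43 + 8·242 + 191·101 = 64
h_50 = 127·64 + 8·43 + 191·242 = 166
h_51 = 127·166 + 8·64 + 191·43 = 111
h_52 = 127·111 + 8·166 + 191·64 = 1
h_53 = 127·1 + 8·111 + 191·166 = 209
h_54 = 127·209 + 8·1 + 191·111 = 136
h_55 = 127·136 + 8·209 + 191·1 = 191
h_56 = 127·191 + 8·136 + 191·209 = 240
h_57 = 127·240 + 8·191 + 191·136 = 128
h_58 = 127·128 + 8·240 + 191·191 = 129
h_59 = 127·129 + 8·128 + 191·240 = 15
h_60 = 127·15 + 8·129 + 191·128 = 249
h_61 = 127·249 + 8·15 + 191·129 = 62
h_62 = 127·62 + 8·249 + 191·15 = 187
h_63 = 127·187 + 8·62 + 191·249 = 124
h_64 = 127·124 + 8·187 + 191·62 = 158
h_65 = 127·158 + 8·124 + 191·187 = 199
h_66 = 127·199 + 8·158 + 191·124 = 45
h_67 = 127·45 + 8·199 + 191·158 = 109
h_68 = 127·109 + 8·45 + 191·199 = 244
h_69 = 127·244 + 8·109 + 191·45 = 7
h_70 = 127·7 + 8·244 + 191·109 = 108
h_71 = 127·108 + 8·7 + 191·244 = 216
h_72 = 127·216 + 8·108 + 191·7 = 193
h_73 = 127·193 + 8·216 + 191·108 = 19
h_74 = 127·19 + 8·193 + 191·216 = 157
h_75 = 127·157 + 8·19 + 191·193 = 122
h_76 = 127·122 + 8·157 + 191·19 = 155
h_77 = 127·155 + 8·122 + 191·157 = 216
h_78 = 127·216 + 8·155 + 191·122 = 6
h_79 = 127·6 + 8·216 + 191·155 = 95
h_80 = 127·95 + 8·6 + 191·216 = 121
h_81 = 127·121 + 8·95 + 191·6 = 121
h_82 = 127·121 + 8·121 + 191·95 = 176
h_83 = 127·176 + 8·121 + 191·121 = 95
h_84 = 127·95 + 8·176 + 191·121 = 232
h_85 = 127·232 + 8·95 + 191·176 = 96
h_86 = 127·96 + 8·232 + 191·95 = 193
h_87 = 127·193 + 8·96 + 191·232 = 215
h_88 = 127·215 + 8·193 + 191·96 = 81
h_89 = 127·81 + 8·215 + 191·193 = 230
h_90 = 127·230 + 8·81 + 191·215 = 11
h_91 = 127·11 + 8·230 + 191·81 = 20
h_92 = 127·20 + 8·11 + 191·230 = 222
h_93 = 127·222 + 8·20 + 191·11 = 247
h_94 = 127·247 + 8·222 + 191·20 = 101
h_95 = 127·101 + 8·247 + 191·222 = 117
h_96 = 127·117 + 8·101 + 191·247 = 124
h_97 = 127·124 + 8·117 + 191·101 = 135
h_98 = 127·135 + 8·124 + 191·117 = 36
h_99 = 127·36 + 8·135 + 191·124 = 152
h_100 = 127·152 + 8·36 + 191·135 = 65
h_101 = 127·65 + 8·152 + 191·36 = 219
h_102 = 127·219 + 8·65 + 191·152 = 21
h_103 = 127·21 + 8·219 + 191·65 = 194
h_104 = 127·194 + 8·21 + 191·219 = 75
h_105 = 127·75 + 8·194 + 191·21 = 240
h_106 = 127·240 + 8·75 + 191·194 = 38

38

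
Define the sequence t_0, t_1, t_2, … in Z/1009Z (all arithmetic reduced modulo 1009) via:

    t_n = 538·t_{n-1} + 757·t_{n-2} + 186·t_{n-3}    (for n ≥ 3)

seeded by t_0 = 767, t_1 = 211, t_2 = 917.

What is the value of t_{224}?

238

t_3 = 538·917 + 757·211 + 186·767 = 643
t_4 = 538·643 + 757·917 + 186·211 = 728
t_5 = 538·728 + 757·643 + 186·917 = 626
t_6 = 538·626 + 757·728 + 186·643 = 500
t_7 = 538·500 + 757·626 + 186·728 = 460
t_8 = 538·460 + 757·500 + 186·626 = 801
Continuing the recurrence:
  t_9 = 382;  t_10 = 432;  t_11 = 600;  t_12 = 450;  t_13 = 731;  t_14 = 995
  t_15 = 928;  t_16 = 61;  t_17 = 176;  t_18 = 683;  t_19 = 469;  t_20 = 943
  t_21 = 585;  t_22 = 870;  t_23 = 619;  t_24 = 612;  t_25 = 100;  t_26 = 584
  t_27 = 233;  t_28 = 822;  t_29 = 761;  t_30 = 425;  t_31 = 78;  t_32 = 735
  t_33 = 774;  t_34 = 513;  t_35 = 721;  t_36 = 1004;  t_37 = 837;  t_38 = 452
  t_39 = 43;  t_40 = 336;  t_41 = 745;  t_42 = 247;  t_43 = 579;  t_44 = 372
  t_45 = 279;  t_46 = 594;  t_47 = 621;  t_48 = 198;  t_49 = 985;  t_50 = 230
  t_51 = 131;  t_52 = 991;  t_53 = 84;  t_54 = 437;  t_55 = 718;  t_56 = 183
  t_57 = 818;  t_58 = 818;  t_59 = 601;  t_60 = 956;  t_61 = 434;  t_62 = 439
  t_63 = 921;  t_64 = 445;  t_65 = 180;  t_66 = 620;  t_67 = 667;  t_68 = 989
  t_69 = 43;  t_70 = 886;  t_71 = 999;  t_72 = 317;  t_73 = 856;  t_74 = 409
  t_75 = 734;  t_76 = 17;  t_77 = 143;  t_78 = 311;  t_79 = 247;  t_80 = 392
  t_81 = 662;  t_82 = 614;  t_83 = 314;  t_84 = 112;  t_85 = 486;  t_86 = 47
  t_87 = 330;  t_88 = 815;  t_89 = 812;  t_90 = 246;  t_91 = 612;  t_92 = 570
  t_93 = 428;  t_94 = 674;  t_95 = 563;  t_96 = 764;  t_97 = 1;  t_98 = 511
  t_99 = 53;  t_100 = 828;  t_101 = 456;  t_102 = 116;  t_103 = 604;  t_104 = 143
  t_105 = 788;  t_106 = 797;  t_107 = 522;  t_108 = 544;  t_109 = 616;  t_110 = 820
  t_111 = 665;  t_112 = 339;  t_113 = 837;  t_114 = 212;  t_115 = 492;  t_116 = 687
  t_117 = 516;  t_118 = 250;  t_119 = 71;  t_120 = 544;  t_121 = 418;  t_122 = 102
  t_123 = 274;  t_124 = 683;  t_125 = 552;  t_126 = 258;  t_127 = 613;  t_128 = 174
  t_129 = 241;  t_130 = 46;  t_131 = 416;  t_132 = 756;  t_133 = 689;  t_134 = 251
  t_135 = 117;  t_136 = 714;  t_137 = 761;  t_138 = 11;  t_139 = 427;  t_140 = 215
  t_141 = 22;  t_142 = 754;  t_143 = 174;  t_144 = 524;  t_145 = 942;  t_146 = 485
  t_147 = 939;  t_148 = 197;  t_149 = 937;  t_150 = 509;  t_151 = 703;  t_152 = 448
  t_153 = 129;  t_154 = 490;  t_155 = 641;  t_156 = 185;  t_157 = 886;  t_158 = 378
  t_159 = 376;  t_160 = 407;  t_161 = 794;  t_162 = 25;  t_163 = 54;  t_164 = 924
  t_165 = 807;  t_166 = 481;  t_167 = 253;  t_168 = 537;  t_169 = 817;  t_170 = 148
  t_171 = 865;  t_172 = 870;  t_173 = 133;  t_174 = 87;  t_175 = 553;  t_176 = 655
  t_177 = 173;  t_178 = 602;  t_179 = 528;  t_180 = 71;  t_181 = 970;  t_182 = 812
  t_183 = 795;  t_184 = 915;  t_185 = 11;  t_186 = 901;  t_187 = 342;  t_188 = 359
  t_189 = 96;  t_190 = 576;  t_191 = 329;  t_192 = 265;  t_193 = 313;  t_194 = 359
  t_195 = 98;  t_196 = 294;  t_197 = 468;  t_198 = 178;  t_199 = 224;  t_200 = 255
  t_201 = 842;  t_202 = 566;  t_203 = 512;  t_204 = 862;  t_205 = 84;  t_206 = 893
  t_207 = 72;  t_208 = 854;  t_209 = 997;  t_210 = 591;  t_211 = 551;  t_212 = 987
  t_213 = 607;  t_214 = 726;  t_215 = 453;  t_216 = 116;  t_217 = 550;  t_218 = 803
  t_219 = 182;  t_220 = 887;  t_221 = 525;  t_222 = 959
t_223 = 538·959 + 757·525 + 186·887 = 737
t_224 = 538·737 + 757·959 + 186·525 = 238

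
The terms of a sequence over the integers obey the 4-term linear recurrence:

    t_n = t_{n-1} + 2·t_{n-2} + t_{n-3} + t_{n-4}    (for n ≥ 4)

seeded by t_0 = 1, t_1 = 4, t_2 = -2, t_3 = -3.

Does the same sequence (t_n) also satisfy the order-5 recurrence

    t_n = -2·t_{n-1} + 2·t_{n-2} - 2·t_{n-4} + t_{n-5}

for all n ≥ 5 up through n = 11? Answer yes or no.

Terms t_0..t_11: 1, 4, -2, -3, -2, -6, -15, -32, -70, -155, -342, -754
n=5: candidate gives -9, actual t_5 = -6 ✗

no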